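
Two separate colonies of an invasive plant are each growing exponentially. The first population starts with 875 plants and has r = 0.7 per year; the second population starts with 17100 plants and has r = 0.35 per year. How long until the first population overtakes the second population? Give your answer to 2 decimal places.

8.49 years

Set 875·e^(0.7t) = 17100·e^(0.35t).
e^((0.7 − 0.35)t) = 17100/875 → e^(0.35·t) = 19.543.
0.35·t = ln(19.543) = 2.9726, so t = 2.9726/0.35 = 8.4932.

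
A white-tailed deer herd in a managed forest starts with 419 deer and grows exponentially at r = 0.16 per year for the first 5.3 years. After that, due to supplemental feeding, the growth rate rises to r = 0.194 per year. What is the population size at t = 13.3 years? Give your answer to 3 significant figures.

Phase 1: N(5.3) = 419·e^(0.16×5.3) = 419·e^0.848 = 978.353.
Phase 2 runs for 13.3 − 5.3 = 8 years at r = 0.194.
N(13.3) = 978.353·e^(0.194×8) = 978.353·e^1.552 = 4618.71.

4620 deer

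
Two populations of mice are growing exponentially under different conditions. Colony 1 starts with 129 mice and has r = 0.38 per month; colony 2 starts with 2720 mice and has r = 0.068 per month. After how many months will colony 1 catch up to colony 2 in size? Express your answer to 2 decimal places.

Set 129·e^(0.38t) = 2720·e^(0.068t).
e^((0.38 − 0.068)t) = 2720/129 → e^(0.312·t) = 21.085.
0.312·t = ln(21.085) = 3.0486, so t = 3.0486/0.312 = 9.7711.

9.77 months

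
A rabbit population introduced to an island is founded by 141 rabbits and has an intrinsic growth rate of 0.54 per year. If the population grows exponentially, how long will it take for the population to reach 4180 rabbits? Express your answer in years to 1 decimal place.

Set N₀·e^(rt) = 4180: e^(0.54·t) = 4180/141 = 29.645.
0.54·t = ln(29.645) = 3.3893, so t = 3.3893/0.54 = 6.2765.

6.3 years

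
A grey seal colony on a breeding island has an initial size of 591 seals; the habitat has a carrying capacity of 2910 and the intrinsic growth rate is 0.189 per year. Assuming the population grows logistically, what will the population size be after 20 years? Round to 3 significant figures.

A = (K − N₀)/N₀ = (2910 − 591)/591 = 3.9239.
N(t) = K/(1 + A·e^(−rt)) = 2910/(1 + 3.9239×e^(−0.189×20)).
e^(−3.78) = 0.022823; denominator = 1 + 3.9239×0.022823 = 1.0896.
N = 2910/1.0896 = 2670.82.

2670 seals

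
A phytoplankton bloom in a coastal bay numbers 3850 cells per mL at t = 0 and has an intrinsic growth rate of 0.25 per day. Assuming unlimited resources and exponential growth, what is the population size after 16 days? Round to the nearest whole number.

210203 cells per mL

N(t) = N₀·e^(rt) = 3850 × e^(0.25×16) = 3850 × e^4.
e^4 ≈ 54.598, so N ≈ 3850 × 54.598 = 210203.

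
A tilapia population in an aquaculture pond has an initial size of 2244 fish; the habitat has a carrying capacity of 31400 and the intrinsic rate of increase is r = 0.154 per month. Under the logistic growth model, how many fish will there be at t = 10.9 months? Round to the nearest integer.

9168 fish

A = (K − N₀)/N₀ = (31400 − 2244)/2244 = 12.993.
N(t) = K/(1 + A·e^(−rt)) = 31400/(1 + 12.993×e^(−0.154×10.9)).
e^(−1.679) = 0.18664; denominator = 1 + 12.993×0.18664 = 3.4249.
N = 31400/3.4249 = 9168.08.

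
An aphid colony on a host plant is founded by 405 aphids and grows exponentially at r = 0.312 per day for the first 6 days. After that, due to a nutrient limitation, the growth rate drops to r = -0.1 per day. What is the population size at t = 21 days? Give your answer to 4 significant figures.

Phase 1: N(6) = 405·e^(0.312×6) = 405·e^1.872 = 2633.02.
Phase 2 runs for 21 − 6 = 15 days at r = -0.1.
N(21) = 2633.02·e^(-0.1×15) = 2633.02·e^-1.5 = 587.506.

587.5 aphids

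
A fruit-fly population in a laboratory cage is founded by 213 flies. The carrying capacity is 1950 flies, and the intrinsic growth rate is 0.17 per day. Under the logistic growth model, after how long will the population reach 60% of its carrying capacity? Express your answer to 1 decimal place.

14.7 days

A = (K − N₀)/N₀ = (1950 − 213)/213 = 8.1549.
Solve 1950/(1 + 8.1549·e^(−0.17t)) = 1170: 1 + 8.1549·e^(−0.17t) = 1.6667, so e^(−0.17t) = 0.0817501.
−0.17·t = ln(0.0817501) = -2.5041, so t = 2.5041/0.17 = 14.73.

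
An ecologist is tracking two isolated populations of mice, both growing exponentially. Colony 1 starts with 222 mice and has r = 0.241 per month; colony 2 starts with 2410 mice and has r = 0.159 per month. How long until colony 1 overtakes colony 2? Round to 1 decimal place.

29.1 months

Set 222·e^(0.241t) = 2410·e^(0.159t).
e^((0.241 − 0.159)t) = 2410/222 → e^(0.082·t) = 10.856.
0.082·t = ln(10.856) = 2.3847, so t = 2.3847/0.082 = 29.082.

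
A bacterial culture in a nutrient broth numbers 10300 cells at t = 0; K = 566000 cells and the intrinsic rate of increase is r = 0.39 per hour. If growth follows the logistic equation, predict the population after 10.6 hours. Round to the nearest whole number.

A = (K − N₀)/N₀ = (566000 − 10300)/10300 = 53.951.
N(t) = K/(1 + A·e^(−rt)) = 566000/(1 + 53.951×e^(−0.39×10.6)).
e^(−4.134) = 0.016019; denominator = 1 + 53.951×0.016019 = 1.8642.
N = 566000/1.8642 = 303610.

303610 cells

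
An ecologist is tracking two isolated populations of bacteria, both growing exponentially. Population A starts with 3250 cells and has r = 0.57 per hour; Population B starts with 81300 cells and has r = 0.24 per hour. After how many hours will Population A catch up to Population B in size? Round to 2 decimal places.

Set 3250·e^(0.57t) = 81300·e^(0.24t).
e^((0.57 − 0.24)t) = 81300/3250 → e^(0.33·t) = 25.015.
0.33·t = ln(25.015) = 3.2195, so t = 3.2195/0.33 = 9.756.

9.76 hours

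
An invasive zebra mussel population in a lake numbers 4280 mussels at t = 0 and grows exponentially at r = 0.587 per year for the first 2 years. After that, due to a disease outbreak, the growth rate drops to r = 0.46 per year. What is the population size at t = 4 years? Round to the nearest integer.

Phase 1: N(2) = 4280·e^(0.587×2) = 4280·e^1.174 = 13845.4.
Phase 2 runs for 4 − 2 = 2 years at r = 0.46.
N(4) = 13845.4·e^(0.46×2) = 13845.4·e^0.92 = 34742.1.

34742 mussels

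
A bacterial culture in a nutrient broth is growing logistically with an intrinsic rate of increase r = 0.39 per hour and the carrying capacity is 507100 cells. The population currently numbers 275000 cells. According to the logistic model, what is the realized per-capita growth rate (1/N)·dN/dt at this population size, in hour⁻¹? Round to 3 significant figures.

(1/N)·dN/dt = r(1 − N/K) = 0.39 × (1 − 275000/507100).
= 0.39 × 0.4577 = 0.1785.

0.179 per hour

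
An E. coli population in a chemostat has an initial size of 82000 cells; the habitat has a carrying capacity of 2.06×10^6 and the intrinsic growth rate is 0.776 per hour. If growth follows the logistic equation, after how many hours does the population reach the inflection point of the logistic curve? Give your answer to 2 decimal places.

4.10 hours

Logistic growth is fastest at N = K/2 = 1.03×10^6.
A = (K − N₀)/N₀ = 24.122. Set K/(1 + A·e^(−rt)) = K/2 → A·e^(−rt) = 1.
e^(−0.776t) = 1/24.122 = 0.041456, so t = ln(24.122)/0.776 = 3.1831/0.776 = 4.102.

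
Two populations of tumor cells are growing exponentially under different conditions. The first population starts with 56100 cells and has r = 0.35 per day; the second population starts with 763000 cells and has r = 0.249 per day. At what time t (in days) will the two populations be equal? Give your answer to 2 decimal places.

Set 56100·e^(0.35t) = 763000·e^(0.249t).
e^((0.35 − 0.249)t) = 763000/56100 → e^(0.101·t) = 13.601.
0.101·t = ln(13.601) = 2.6101, so t = 2.6101/0.101 = 25.843.

25.84 days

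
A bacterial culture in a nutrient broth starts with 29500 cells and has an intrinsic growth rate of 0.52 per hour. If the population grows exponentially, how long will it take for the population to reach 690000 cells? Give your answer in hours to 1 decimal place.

Set N₀·e^(rt) = 690000: e^(0.52·t) = 690000/29500 = 23.39.
0.52·t = ln(23.39) = 3.1523, so t = 3.1523/0.52 = 6.0621.

6.1 hours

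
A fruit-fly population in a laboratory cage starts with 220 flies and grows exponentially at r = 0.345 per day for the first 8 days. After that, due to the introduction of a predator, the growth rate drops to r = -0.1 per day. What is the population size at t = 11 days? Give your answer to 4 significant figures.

Phase 1: N(8) = 220·e^(0.345×8) = 220·e^2.76 = 3475.97.
Phase 2 runs for 11 − 8 = 3 days at r = -0.1.
N(11) = 3475.97·e^(-0.1×3) = 3475.97·e^-0.3 = 2575.06.

2575 flies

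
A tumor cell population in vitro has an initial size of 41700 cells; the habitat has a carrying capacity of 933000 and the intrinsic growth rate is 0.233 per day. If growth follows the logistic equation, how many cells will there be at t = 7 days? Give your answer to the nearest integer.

A = (K − N₀)/N₀ = (933000 − 41700)/41700 = 21.374.
N(t) = K/(1 + A·e^(−rt)) = 933000/(1 + 21.374×e^(−0.233×7)).
e^(−1.631) = 0.19573; denominator = 1 + 21.374×0.19573 = 5.1836.
N = 933000/5.1836 = 179990.

179990 cells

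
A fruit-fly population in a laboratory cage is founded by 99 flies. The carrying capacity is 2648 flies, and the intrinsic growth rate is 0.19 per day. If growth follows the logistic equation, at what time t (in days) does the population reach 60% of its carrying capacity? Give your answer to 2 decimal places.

19.23 days

A = (K − N₀)/N₀ = (2648 − 99)/99 = 25.747.
Solve 2648/(1 + 25.747·e^(−0.19t)) = 1588.8: 1 + 25.747·e^(−0.19t) = 1.6667, so e^(−0.19t) = 0.0258925.
−0.19·t = ln(0.0258925) = -3.6538, so t = 3.6538/0.19 = 19.231.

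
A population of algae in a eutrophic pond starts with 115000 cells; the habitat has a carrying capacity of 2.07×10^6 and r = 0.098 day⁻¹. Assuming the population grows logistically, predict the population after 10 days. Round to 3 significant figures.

280000 cells

A = (K − N₀)/N₀ = (2.07×10^6 − 115000)/115000 = 17.
N(t) = K/(1 + A·e^(−rt)) = 2.07×10^6/(1 + 17×e^(−0.098×10)).
e^(−0.98) = 0.37531; denominator = 1 + 17×0.37531 = 7.3803.
N = 2.07×10^6/7.3803 = 280477.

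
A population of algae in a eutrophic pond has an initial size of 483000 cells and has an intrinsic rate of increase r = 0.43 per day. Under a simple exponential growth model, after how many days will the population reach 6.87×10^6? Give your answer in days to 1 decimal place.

6.2 days

Set N₀·e^(rt) = 6.87×10^6: e^(0.43·t) = 6.87×10^6/483000 = 14.224.
0.43·t = ln(14.224) = 2.6549, so t = 2.6549/0.43 = 6.1742.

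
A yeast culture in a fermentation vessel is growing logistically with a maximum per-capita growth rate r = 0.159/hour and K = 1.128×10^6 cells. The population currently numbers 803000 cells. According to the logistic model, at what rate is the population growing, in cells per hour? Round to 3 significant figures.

36800 cells per hour

dN/dt = rN(1 − N/K) = 0.159 × 803000 × (1 − 803000/1.128×10^6).
1 − 803000/1.128×10^6 = 0.28812; dN/dt = 0.159 × 803000 × 0.28812 = 36786.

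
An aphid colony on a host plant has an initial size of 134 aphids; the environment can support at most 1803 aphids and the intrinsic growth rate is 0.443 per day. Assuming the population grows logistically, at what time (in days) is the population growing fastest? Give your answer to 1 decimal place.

Logistic growth is fastest at N = K/2 = 901.5.
A = (K − N₀)/N₀ = 12.455. Set K/(1 + A·e^(−rt)) = K/2 → A·e^(−rt) = 1.
e^(−0.443t) = 1/12.455 = 0.0802876, so t = ln(12.455)/0.443 = 2.5221/0.443 = 5.6933.

5.7 days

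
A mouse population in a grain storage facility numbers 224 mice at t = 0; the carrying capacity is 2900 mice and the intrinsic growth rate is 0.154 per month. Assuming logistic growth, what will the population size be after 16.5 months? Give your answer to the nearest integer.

1494 mice

A = (K − N₀)/N₀ = (2900 − 224)/224 = 11.946.
N(t) = K/(1 + A·e^(−rt)) = 2900/(1 + 11.946×e^(−0.154×16.5)).
e^(−2.541) = 0.078788; denominator = 1 + 11.946×0.078788 = 1.9412.
N = 2900/1.9412 = 1493.9.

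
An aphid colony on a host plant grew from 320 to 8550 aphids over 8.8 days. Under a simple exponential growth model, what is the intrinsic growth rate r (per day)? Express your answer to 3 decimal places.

From N(t) = N₀·e^(rt): e^(r·8.8) = 8550/320 = 26.719.
r·8.8 = ln(26.719) = 3.2854, so r = 3.2854/8.8 = 0.37334.

0.373 per day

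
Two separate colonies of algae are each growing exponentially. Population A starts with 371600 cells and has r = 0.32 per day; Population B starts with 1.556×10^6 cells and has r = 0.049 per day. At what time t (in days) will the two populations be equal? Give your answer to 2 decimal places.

Set 371600·e^(0.32t) = 1.556×10^6·e^(0.049t).
e^((0.32 − 0.049)t) = 1.556×10^6/371600 → e^(0.271·t) = 4.1873.
0.271·t = ln(4.1873) = 1.4321, so t = 1.4321/0.271 = 5.2843.

5.28 days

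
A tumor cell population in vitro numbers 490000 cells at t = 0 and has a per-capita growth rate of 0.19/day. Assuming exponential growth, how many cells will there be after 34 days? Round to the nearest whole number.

N(t) = N₀·e^(rt) = 490000 × e^(0.19×34) = 490000 × e^6.46.
e^6.46 ≈ 639.06, so N ≈ 490000 × 639.06 = 3.131399×10^8.

313139918 cells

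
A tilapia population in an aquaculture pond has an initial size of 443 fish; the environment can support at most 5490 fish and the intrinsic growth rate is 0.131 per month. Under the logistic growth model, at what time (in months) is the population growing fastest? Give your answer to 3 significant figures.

18.6 months

Logistic growth is fastest at N = K/2 = 2745.
A = (K − N₀)/N₀ = 11.393. Set K/(1 + A·e^(−rt)) = K/2 → A·e^(−rt) = 1.
e^(−0.131t) = 1/11.393 = 0.0877749, so t = ln(11.393)/0.131 = 2.433/0.131 = 18.572.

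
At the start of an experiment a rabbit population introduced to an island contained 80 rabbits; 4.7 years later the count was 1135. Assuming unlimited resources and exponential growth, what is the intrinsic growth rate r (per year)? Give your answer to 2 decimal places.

0.56 per year

From N(t) = N₀·e^(rt): e^(r·4.7) = 1135/80 = 14.188.
r·4.7 = ln(14.188) = 2.6524, so r = 2.6524/4.7 = 0.56433.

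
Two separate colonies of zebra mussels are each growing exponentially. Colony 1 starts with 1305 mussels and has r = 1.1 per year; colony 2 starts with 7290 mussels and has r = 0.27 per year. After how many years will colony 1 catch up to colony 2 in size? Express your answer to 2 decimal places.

2.07 years

Set 1305·e^(1.1t) = 7290·e^(0.27t).
e^((1.1 − 0.27)t) = 7290/1305 → e^(0.83·t) = 5.5862.
0.83·t = ln(5.5862) = 1.7203, so t = 1.7203/0.83 = 2.0727.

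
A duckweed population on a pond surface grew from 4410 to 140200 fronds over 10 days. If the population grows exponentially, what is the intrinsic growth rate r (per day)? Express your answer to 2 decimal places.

From N(t) = N₀·e^(rt): e^(r·10) = 140200/4410 = 31.791.
r·10 = ln(31.791) = 3.4592, so r = 3.4592/10 = 0.34592.

0.35 per day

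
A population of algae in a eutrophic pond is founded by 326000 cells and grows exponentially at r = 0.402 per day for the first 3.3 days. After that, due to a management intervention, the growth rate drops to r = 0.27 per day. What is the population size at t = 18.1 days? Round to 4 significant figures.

66800000 cells

Phase 1: N(3.3) = 326000·e^(0.402×3.3) = 326000·e^1.327 = 1.228436×10^6.
Phase 2 runs for 18.1 − 3.3 = 14.8 days at r = 0.27.
N(18.1) = 1.228436×10^6·e^(0.27×14.8) = 1.228436×10^6·e^3.996 = 6.680261×10^7.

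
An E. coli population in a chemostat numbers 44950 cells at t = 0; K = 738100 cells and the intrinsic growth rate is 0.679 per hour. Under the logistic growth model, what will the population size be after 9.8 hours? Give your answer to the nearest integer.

A = (K − N₀)/N₀ = (738100 − 44950)/44950 = 15.42.
N(t) = K/(1 + A·e^(−rt)) = 738100/(1 + 15.42×e^(−0.679×9.8)).
e^(−6.654) = 0.0012886; denominator = 1 + 15.42×0.0012886 = 1.0199.
N = 738100/1.0199 = 723719.

723719 cells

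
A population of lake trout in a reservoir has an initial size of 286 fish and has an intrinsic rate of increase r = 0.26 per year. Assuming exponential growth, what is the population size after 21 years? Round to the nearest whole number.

67238 fish

N(t) = N₀·e^(rt) = 286 × e^(0.26×21) = 286 × e^5.46.
e^5.46 ≈ 235.1, so N ≈ 286 × 235.1 = 67237.9.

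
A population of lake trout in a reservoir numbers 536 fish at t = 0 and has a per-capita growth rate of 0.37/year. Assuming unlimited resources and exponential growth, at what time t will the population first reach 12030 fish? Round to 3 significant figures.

Set N₀·e^(rt) = 12030: e^(0.37·t) = 12030/536 = 22.444.
0.37·t = ln(22.444) = 3.111, so t = 3.111/0.37 = 8.4082.

8.41 years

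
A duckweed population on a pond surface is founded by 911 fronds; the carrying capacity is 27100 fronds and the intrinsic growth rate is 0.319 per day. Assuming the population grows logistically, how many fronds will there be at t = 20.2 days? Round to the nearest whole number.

25915 fronds

A = (K − N₀)/N₀ = (27100 − 911)/911 = 28.748.
N(t) = K/(1 + A·e^(−rt)) = 27100/(1 + 28.748×e^(−0.319×20.2)).
e^(−6.444) = 0.0015904; denominator = 1 + 28.748×0.0015904 = 1.0457.
N = 27100/1.0457 = 25915.2.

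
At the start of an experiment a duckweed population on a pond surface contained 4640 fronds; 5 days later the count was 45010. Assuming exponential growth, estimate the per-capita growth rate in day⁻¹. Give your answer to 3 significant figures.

From N(t) = N₀·e^(rt): e^(r·5) = 45010/4640 = 9.7004.
r·5 = ln(9.7004) = 2.2722, so r = 2.2722/5 = 0.45443.

0.454 per day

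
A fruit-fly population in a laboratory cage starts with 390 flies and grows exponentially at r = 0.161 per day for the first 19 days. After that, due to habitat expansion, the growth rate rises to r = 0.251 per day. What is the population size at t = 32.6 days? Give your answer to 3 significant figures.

252000 flies

Phase 1: N(19) = 390·e^(0.161×19) = 390·e^3.059 = 8309.43.
Phase 2 runs for 32.6 − 19 = 13.6 days at r = 0.251.
N(32.6) = 8309.43·e^(0.251×13.6) = 8309.43·e^3.414 = 252394.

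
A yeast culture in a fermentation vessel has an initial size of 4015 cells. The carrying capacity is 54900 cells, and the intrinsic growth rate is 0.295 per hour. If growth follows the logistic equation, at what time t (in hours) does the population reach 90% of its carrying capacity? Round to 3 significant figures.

16.1 hours

A = (K − N₀)/N₀ = (54900 − 4015)/4015 = 12.674.
Solve 54900/(1 + 12.674·e^(−0.295t)) = 49410: 1 + 12.674·e^(−0.295t) = 1.1111, so e^(−0.295t) = 0.00876705.
−0.295·t = ln(0.00876705) = -4.7368, so t = 4.7368/0.295 = 16.057.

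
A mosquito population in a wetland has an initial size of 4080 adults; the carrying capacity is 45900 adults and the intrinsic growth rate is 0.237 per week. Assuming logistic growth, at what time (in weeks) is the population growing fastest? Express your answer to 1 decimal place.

Logistic growth is fastest at N = K/2 = 22950.
A = (K − N₀)/N₀ = 10.25. Set K/(1 + A·e^(−rt)) = K/2 → A·e^(−rt) = 1.
e^(−0.237t) = 1/10.25 = 0.097561, so t = ln(10.25)/0.237 = 2.3273/0.237 = 9.8197.

9.8 weeks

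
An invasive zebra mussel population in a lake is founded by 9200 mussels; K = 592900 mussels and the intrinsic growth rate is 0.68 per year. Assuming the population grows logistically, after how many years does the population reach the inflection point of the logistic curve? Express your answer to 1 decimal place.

6.1 years

Logistic growth is fastest at N = K/2 = 296450.
A = (K − N₀)/N₀ = 63.446. Set K/(1 + A·e^(−rt)) = K/2 → A·e^(−rt) = 1.
e^(−0.68t) = 1/63.446 = 0.0157615, so t = ln(63.446)/0.68 = 4.1502/0.68 = 6.1032.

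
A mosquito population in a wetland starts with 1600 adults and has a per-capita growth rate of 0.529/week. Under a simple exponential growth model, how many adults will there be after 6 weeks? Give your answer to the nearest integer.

N(t) = N₀·e^(rt) = 1600 × e^(0.529×6) = 1600 × e^3.174.
e^3.174 ≈ 23.903, so N ≈ 1600 × 23.903 = 38244.6.

38245 adults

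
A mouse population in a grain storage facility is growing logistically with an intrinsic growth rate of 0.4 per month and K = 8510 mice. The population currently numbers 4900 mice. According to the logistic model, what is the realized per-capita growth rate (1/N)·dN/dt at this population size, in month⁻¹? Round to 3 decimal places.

0.170 per month

(1/N)·dN/dt = r(1 − N/K) = 0.4 × (1 − 4900/8510).
= 0.4 × 0.42421 = 0.16968.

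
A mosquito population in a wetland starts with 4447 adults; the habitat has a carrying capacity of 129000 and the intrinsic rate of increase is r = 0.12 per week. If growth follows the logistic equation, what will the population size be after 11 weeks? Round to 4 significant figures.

A = (K − N₀)/N₀ = (129000 − 4447)/4447 = 28.008.
N(t) = K/(1 + A·e^(−rt)) = 129000/(1 + 28.008×e^(−0.12×11)).
e^(−1.32) = 0.26714; denominator = 1 + 28.008×0.26714 = 8.482.
N = 129000/8.482 = 15208.7.

15210 adults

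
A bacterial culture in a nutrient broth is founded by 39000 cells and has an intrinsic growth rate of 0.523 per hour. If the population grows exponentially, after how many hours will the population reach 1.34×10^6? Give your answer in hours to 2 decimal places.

6.76 hours

Set N₀·e^(rt) = 1.34×10^6: e^(0.523·t) = 1.34×10^6/39000 = 34.359.
0.523·t = ln(34.359) = 3.5369, so t = 3.5369/0.523 = 6.7626.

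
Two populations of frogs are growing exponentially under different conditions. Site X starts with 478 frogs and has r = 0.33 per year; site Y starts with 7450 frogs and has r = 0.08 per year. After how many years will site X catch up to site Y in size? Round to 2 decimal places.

10.99 years

Set 478·e^(0.33t) = 7450·e^(0.08t).
e^((0.33 − 0.08)t) = 7450/478 → e^(0.25·t) = 15.586.
0.25·t = ln(15.586) = 2.7464, so t = 2.7464/0.25 = 10.985.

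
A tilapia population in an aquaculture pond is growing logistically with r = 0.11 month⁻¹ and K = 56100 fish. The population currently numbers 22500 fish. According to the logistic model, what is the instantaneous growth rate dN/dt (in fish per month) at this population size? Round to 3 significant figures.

dN/dt = rN(1 − N/K) = 0.11 × 22500 × (1 − 22500/56100).
1 − 22500/56100 = 0.59893; dN/dt = 0.11 × 22500 × 0.59893 = 1482.4.

1480 fish per month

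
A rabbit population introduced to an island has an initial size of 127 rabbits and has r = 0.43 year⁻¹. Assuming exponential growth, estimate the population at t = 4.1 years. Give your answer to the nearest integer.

740 rabbits

N(t) = N₀·e^(rt) = 127 × e^(0.43×4.1) = 127 × e^1.763.
e^1.763 ≈ 5.8299, so N ≈ 127 × 5.8299 = 740.397.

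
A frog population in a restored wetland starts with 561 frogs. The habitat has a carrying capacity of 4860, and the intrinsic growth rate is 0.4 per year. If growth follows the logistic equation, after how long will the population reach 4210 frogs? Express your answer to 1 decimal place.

A = (K − N₀)/N₀ = (4860 − 561)/561 = 7.6631.
Solve 4860/(1 + 7.6631·e^(−0.4t)) = 4210: 1 + 7.6631·e^(−0.4t) = 1.1544, so e^(−0.4t) = 0.0201478.
−0.4·t = ln(0.0201478) = -3.9047, so t = 3.9047/0.4 = 9.7617.

9.8 years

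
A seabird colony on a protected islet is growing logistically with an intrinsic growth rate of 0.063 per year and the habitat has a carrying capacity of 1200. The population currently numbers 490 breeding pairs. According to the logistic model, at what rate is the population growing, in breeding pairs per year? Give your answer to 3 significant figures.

18.3 breeding pairs per year

dN/dt = rN(1 − N/K) = 0.063 × 490 × (1 − 490/1200).
1 − 490/1200 = 0.59167; dN/dt = 0.063 × 490 × 0.59167 = 18.265.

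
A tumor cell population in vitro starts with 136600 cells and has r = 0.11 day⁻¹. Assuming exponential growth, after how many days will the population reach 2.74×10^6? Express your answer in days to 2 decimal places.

Set N₀·e^(rt) = 2.74×10^6: e^(0.11·t) = 2.74×10^6/136600 = 20.059.
0.11·t = ln(20.059) = 2.9987, so t = 2.9987/0.11 = 27.261.

27.26 days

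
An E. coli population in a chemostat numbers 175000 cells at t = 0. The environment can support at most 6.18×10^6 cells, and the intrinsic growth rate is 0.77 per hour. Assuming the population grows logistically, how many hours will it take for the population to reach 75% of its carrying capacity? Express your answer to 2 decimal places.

6.02 hours

A = (K − N₀)/N₀ = (6.18×10^6 − 175000)/175000 = 34.314.
Solve 6.18×10^6/(1 + 34.314·e^(−0.77t)) = 4.635×10^6: 1 + 34.314·e^(−0.77t) = 1.3333, so e^(−0.77t) = 0.00971413.
−0.77·t = ln(0.00971413) = -4.6342, so t = 4.6342/0.77 = 6.0184.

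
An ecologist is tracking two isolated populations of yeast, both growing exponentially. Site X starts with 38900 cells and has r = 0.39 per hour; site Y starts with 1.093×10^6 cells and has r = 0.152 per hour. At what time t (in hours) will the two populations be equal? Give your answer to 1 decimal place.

Set 38900·e^(0.39t) = 1.093×10^6·e^(0.152t).
e^((0.39 − 0.152)t) = 1.093×10^6/38900 → e^(0.238·t) = 28.098.
0.238·t = ln(28.098) = 3.3357, so t = 3.3357/0.238 = 14.015.

14.0 hours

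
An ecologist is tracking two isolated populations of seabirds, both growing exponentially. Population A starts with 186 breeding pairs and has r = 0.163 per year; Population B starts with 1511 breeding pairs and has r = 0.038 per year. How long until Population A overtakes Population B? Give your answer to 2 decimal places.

16.76 years

Set 186·e^(0.163t) = 1511·e^(0.038t).
e^((0.163 − 0.038)t) = 1511/186 → e^(0.125·t) = 8.1237.
0.125·t = ln(8.1237) = 2.0948, so t = 2.0948/0.125 = 16.758.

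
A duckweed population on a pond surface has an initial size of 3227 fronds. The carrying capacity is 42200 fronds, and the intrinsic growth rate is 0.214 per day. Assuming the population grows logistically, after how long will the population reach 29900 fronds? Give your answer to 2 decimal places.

A = (K − N₀)/N₀ = (42200 − 3227)/3227 = 12.077.
Solve 42200/(1 + 12.077·e^(−0.214t)) = 29900: 1 + 12.077·e^(−0.214t) = 1.4114, so e^(−0.214t) = 0.0340619.
−0.214·t = ln(0.0340619) = -3.3796, so t = 3.3796/0.214 = 15.792.

15.79 days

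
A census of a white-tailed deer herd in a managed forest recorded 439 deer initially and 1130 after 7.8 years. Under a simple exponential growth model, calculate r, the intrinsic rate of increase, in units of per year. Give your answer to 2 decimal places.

From N(t) = N₀·e^(rt): e^(r·7.8) = 1130/439 = 2.574.
r·7.8 = ln(2.574) = 0.94547, so r = 0.94547/7.8 = 0.12121.

0.12 per year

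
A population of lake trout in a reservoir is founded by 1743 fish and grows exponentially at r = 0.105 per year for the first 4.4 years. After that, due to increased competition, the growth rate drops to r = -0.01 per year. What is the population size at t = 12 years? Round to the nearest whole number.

2564 fish

Phase 1: N(4.4) = 1743·e^(0.105×4.4) = 1743·e^0.462 = 2766.57.
Phase 2 runs for 12 − 4.4 = 7.6 years at r = -0.01.
N(12) = 2766.57·e^(-0.01×7.6) = 2766.57·e^-0.076 = 2564.1.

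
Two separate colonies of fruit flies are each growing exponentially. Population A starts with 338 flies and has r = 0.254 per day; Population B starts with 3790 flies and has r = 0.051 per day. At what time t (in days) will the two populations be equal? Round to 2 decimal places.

Set 338·e^(0.254t) = 3790·e^(0.051t).
e^((0.254 − 0.051)t) = 3790/338 → e^(0.203·t) = 11.213.
0.203·t = ln(11.213) = 2.4171, so t = 2.4171/0.203 = 11.907.

11.91 days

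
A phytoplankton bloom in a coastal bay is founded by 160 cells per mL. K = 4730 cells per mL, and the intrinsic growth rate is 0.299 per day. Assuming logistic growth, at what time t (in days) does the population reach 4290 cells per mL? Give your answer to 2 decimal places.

18.83 days

A = (K − N₀)/N₀ = (4730 − 160)/160 = 28.562.
Solve 4730/(1 + 28.562·e^(−0.299t)) = 4290: 1 + 28.562·e^(−0.299t) = 1.1026, so e^(−0.299t) = 0.00359087.
−0.299·t = ln(0.00359087) = -5.6294, so t = 5.6294/0.299 = 18.827.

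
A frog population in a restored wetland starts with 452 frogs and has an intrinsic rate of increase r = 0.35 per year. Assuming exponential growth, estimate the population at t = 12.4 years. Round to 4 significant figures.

34670 frogs

N(t) = N₀·e^(rt) = 452 × e^(0.35×12.4) = 452 × e^4.34.
e^4.34 ≈ 76.708, so N ≈ 452 × 76.708 = 34671.8.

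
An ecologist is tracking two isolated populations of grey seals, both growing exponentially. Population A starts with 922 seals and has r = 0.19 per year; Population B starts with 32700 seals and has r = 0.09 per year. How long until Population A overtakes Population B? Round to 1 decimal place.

35.7 years

Set 922·e^(0.19t) = 32700·e^(0.09t).
e^((0.19 − 0.09)t) = 32700/922 → e^(0.1·t) = 35.466.
0.1·t = ln(35.466) = 3.5686, so t = 3.5686/0.1 = 35.686.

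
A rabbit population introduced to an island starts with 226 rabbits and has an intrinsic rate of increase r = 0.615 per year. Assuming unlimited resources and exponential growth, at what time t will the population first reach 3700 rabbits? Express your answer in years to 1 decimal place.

Set N₀·e^(rt) = 3700: e^(0.615·t) = 3700/226 = 16.372.
0.615·t = ln(16.372) = 2.7956, so t = 2.7956/0.615 = 4.5456.

4.5 years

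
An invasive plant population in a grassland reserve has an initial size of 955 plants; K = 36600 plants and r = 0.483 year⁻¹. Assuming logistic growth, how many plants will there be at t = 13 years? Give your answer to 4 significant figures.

A = (K − N₀)/N₀ = (36600 − 955)/955 = 37.325.
N(t) = K/(1 + A·e^(−rt)) = 36600/(1 + 37.325×e^(−0.483×13)).
e^(−6.279) = 0.0018753; denominator = 1 + 37.325×0.0018753 = 1.07.
N = 36600/1.07 = 34205.8.

34210 plants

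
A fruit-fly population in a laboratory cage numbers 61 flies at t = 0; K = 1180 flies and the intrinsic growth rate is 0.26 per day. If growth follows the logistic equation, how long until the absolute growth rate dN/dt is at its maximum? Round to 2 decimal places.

Logistic growth is fastest at N = K/2 = 590.
A = (K − N₀)/N₀ = 18.344. Set K/(1 + A·e^(−rt)) = K/2 → A·e^(−rt) = 1.
e^(−0.26t) = 1/18.344 = 0.054513, so t = ln(18.344)/0.26 = 2.9093/0.26 = 11.19.

11.19 days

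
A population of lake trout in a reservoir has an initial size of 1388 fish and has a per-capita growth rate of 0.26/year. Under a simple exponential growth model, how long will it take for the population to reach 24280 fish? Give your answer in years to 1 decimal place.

Set N₀·e^(rt) = 24280: e^(0.26·t) = 24280/1388 = 17.493.
0.26·t = ln(17.493) = 2.8618, so t = 2.8618/0.26 = 11.007.

11.0 years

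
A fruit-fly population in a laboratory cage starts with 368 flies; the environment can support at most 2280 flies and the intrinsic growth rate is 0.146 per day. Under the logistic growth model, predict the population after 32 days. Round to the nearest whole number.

A = (K − N₀)/N₀ = (2280 − 368)/368 = 5.1957.
N(t) = K/(1 + A·e^(−rt)) = 2280/(1 + 5.1957×e^(−0.146×32)).
e^(−4.672) = 0.0093535; denominator = 1 + 5.1957×0.0093535 = 1.0486.
N = 2280/1.0486 = 2174.33.

2174 flies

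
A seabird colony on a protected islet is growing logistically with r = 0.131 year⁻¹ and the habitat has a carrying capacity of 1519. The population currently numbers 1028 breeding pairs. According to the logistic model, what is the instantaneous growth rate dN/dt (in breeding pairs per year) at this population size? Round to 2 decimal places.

43.53 breeding pairs per year

dN/dt = rN(1 − N/K) = 0.131 × 1028 × (1 − 1028/1519).
1 − 1028/1519 = 0.32324; dN/dt = 0.131 × 1028 × 0.32324 = 43.53.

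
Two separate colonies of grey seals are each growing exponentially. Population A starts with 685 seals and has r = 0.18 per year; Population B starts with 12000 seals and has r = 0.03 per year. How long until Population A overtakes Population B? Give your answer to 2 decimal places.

Set 685·e^(0.18t) = 12000·e^(0.03t).
e^((0.18 − 0.03)t) = 12000/685 → e^(0.15·t) = 17.518.
0.15·t = ln(17.518) = 2.8632, so t = 2.8632/0.15 = 19.088.

19.09 years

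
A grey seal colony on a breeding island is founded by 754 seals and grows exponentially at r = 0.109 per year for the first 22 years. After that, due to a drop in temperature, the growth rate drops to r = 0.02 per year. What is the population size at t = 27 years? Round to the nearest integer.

Phase 1: N(22) = 754·e^(0.109×22) = 754·e^2.398 = 8294.87.
Phase 2 runs for 27 − 22 = 5 years at r = 0.02.
N(27) = 8294.87·e^(0.02×5) = 8294.87·e^0.1 = 9167.25.

9167 seals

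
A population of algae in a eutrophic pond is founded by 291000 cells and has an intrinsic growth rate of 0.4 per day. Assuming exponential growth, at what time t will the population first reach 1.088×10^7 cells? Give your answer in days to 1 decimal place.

Set N₀·e^(rt) = 1.088×10^7: e^(0.4·t) = 1.088×10^7/291000 = 37.388.
0.4·t = ln(37.388) = 3.6214, so t = 3.6214/0.4 = 9.0534.

9.1 days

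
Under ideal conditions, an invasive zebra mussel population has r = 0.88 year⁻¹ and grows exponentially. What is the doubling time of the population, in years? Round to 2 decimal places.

0.79 years

Doubling time t_d = ln(2)/r = 0.6931/0.88 = 0.78767.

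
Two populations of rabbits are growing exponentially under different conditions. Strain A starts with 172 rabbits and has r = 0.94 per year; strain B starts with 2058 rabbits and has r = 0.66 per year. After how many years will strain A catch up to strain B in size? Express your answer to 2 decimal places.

Set 172·e^(0.94t) = 2058·e^(0.66t).
e^((0.94 − 0.66)t) = 2058/172 → e^(0.28·t) = 11.965.
0.28·t = ln(11.965) = 2.482, so t = 2.482/0.28 = 8.8643.

8.86 years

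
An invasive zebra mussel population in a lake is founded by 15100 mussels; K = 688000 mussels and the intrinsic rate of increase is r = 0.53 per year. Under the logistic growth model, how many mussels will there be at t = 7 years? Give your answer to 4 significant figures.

329100 mussels

A = (K − N₀)/N₀ = (688000 − 15100)/15100 = 44.563.
N(t) = K/(1 + A·e^(−rt)) = 688000/(1 + 44.563×e^(−0.53×7)).
e^(−3.71) = 0.024478; denominator = 1 + 44.563×0.024478 = 2.0908.
N = 688000/2.0908 = 329062.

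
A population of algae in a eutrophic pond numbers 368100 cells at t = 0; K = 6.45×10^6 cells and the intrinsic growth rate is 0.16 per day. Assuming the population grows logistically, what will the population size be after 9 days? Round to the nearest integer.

1312411 cells

A = (K − N₀)/N₀ = (6.45×10^6 − 368100)/368100 = 16.522.
N(t) = K/(1 + A·e^(−rt)) = 6.45×10^6/(1 + 16.522×e^(−0.16×9)).
e^(−1.44) = 0.23693; denominator = 1 + 16.522×0.23693 = 4.9146.
N = 6.45×10^6/4.9146 = 1.312411×10^6.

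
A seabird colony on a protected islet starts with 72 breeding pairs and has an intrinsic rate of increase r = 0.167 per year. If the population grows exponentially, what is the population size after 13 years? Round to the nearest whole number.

N(t) = N₀·e^(rt) = 72 × e^(0.167×13) = 72 × e^2.171.
e^2.171 ≈ 8.767, so N ≈ 72 × 8.767 = 631.227.

631 breeding pairs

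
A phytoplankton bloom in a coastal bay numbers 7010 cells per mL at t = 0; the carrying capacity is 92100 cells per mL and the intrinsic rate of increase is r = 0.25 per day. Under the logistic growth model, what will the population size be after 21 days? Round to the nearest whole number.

86585 cells per mL

A = (K − N₀)/N₀ = (92100 − 7010)/7010 = 12.138.
N(t) = K/(1 + A·e^(−rt)) = 92100/(1 + 12.138×e^(−0.25×21)).
e^(−5.25) = 0.0052475; denominator = 1 + 12.138×0.0052475 = 1.0637.
N = 92100/1.0637 = 86584.9.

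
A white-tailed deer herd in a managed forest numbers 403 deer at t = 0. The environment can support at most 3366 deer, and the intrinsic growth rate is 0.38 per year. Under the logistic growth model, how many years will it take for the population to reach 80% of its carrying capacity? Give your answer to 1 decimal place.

A = (K − N₀)/N₀ = (3366 − 403)/403 = 7.3524.
Solve 3366/(1 + 7.3524·e^(−0.38t)) = 2692.8: 1 + 7.3524·e^(−0.38t) = 1.25, so e^(−0.38t) = 0.0340027.
−0.38·t = ln(0.0340027) = -3.3813, so t = 3.3813/0.38 = 8.8982.

8.9 years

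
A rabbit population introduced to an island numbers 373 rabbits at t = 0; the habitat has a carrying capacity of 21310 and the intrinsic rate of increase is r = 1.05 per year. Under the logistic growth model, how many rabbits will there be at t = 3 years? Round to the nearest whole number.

A = (K − N₀)/N₀ = (21310 − 373)/373 = 56.131.
N(t) = K/(1 + A·e^(−rt)) = 21310/(1 + 56.131×e^(−1.05×3)).
e^(−3.15) = 0.042852; denominator = 1 + 56.131×0.042852 = 3.4053.
N = 21310/3.4053 = 6257.8.

6258 rabbits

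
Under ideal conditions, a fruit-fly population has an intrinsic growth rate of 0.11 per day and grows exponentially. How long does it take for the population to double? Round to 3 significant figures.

6.30 days

Doubling time t_d = ln(2)/r = 0.6931/0.11 = 6.3013.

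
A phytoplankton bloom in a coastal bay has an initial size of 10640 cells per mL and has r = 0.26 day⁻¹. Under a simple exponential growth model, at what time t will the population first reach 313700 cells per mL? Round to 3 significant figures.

Set N₀·e^(rt) = 313700: e^(0.26·t) = 313700/10640 = 29.483.
0.26·t = ln(29.483) = 3.3838, so t = 3.3838/0.26 = 13.015.

13.0 days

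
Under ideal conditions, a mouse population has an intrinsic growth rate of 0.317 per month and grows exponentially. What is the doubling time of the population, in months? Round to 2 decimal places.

Doubling time t_d = ln(2)/r = 0.6931/0.317 = 2.1866.

2.19 months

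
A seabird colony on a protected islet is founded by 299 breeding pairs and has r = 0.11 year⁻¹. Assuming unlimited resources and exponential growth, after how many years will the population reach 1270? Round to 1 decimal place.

13.1 years

Set N₀·e^(rt) = 1270: e^(0.11·t) = 1270/299 = 4.2475.
0.11·t = ln(4.2475) = 1.4463, so t = 1.4463/0.11 = 13.148.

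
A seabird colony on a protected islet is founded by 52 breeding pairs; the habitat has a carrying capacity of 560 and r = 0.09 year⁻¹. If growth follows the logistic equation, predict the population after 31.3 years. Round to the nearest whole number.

A = (K − N₀)/N₀ = (560 − 52)/52 = 9.7692.
N(t) = K/(1 + A·e^(−rt)) = 560/(1 + 9.7692×e^(−0.09×31.3)).
e^(−2.817) = 0.059785; denominator = 1 + 9.7692×0.059785 = 1.5841.
N = 560/1.5841 = 353.523.

354 breeding pairs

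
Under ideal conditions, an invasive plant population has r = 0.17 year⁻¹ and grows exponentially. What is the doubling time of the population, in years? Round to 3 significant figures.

4.08 years

Doubling time t_d = ln(2)/r = 0.6931/0.17 = 4.0773.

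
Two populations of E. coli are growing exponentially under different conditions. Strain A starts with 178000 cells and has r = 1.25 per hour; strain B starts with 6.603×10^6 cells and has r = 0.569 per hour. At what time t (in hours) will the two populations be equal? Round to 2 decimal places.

5.31 hours

Set 178000·e^(1.25t) = 6.603×10^6·e^(0.569t).
e^((1.25 − 0.569)t) = 6.603×10^6/178000 → e^(0.681·t) = 37.096.
0.681·t = ln(37.096) = 3.6135, so t = 3.6135/0.681 = 5.3062.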